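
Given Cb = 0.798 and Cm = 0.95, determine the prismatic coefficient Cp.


Formula: Cp = Cb / Cm
Substituting: Cp = 0.798 / 0.95
Result: Cp ≈ 0.84000 (5 s.f.)

0.84000


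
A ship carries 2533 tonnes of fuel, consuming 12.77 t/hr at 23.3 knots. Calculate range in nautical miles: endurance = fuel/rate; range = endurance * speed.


Formula: endurance = fuel / rate; range = endurance * speed
Step 1 — endurance = 2533 / 12.77 = 198.3555 hours
Step 2 — range = 198.3555 * 23.3 ≈ 4621.7 nautical miles (5 s.f.)

4621.7 NM


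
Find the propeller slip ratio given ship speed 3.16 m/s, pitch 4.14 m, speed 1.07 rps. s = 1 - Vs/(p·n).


Formula: s = 1 - Vs / (p * n)
Step 1 — p * n = 4.14 * 1.07 = 4.4298
Step 2 — Vs / (p*n) = 3.16 / 4.4298 = 0.71335 (6 d.p.)
Step 3 — s = 1 - 0.71335 = 0.28665

0.28665


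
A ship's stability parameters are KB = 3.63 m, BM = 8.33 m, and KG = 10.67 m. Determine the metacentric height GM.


Formula: GM = KB + BM - KG
Step 1 — KM = KB + BM = 3.63 + 8.33 = 11.96 m
Step 2 — GM = KM - KG = 11.96 - 10.67 = 1.29 m

1.29 m


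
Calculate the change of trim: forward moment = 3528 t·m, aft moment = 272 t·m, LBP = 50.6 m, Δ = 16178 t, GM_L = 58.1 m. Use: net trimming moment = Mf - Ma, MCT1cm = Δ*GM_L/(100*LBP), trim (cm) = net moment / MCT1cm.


Formula: net trimming moment = Mf - Ma; MCT1cm = Δ*GM_L/(100*LBP); trim = net moment / MCT1cm
Step 1 — net trimming moment = 3528 - 272 = 3256 t·m
Step 2 — MCT1cm = 16178 * 58.1 / (100 * 50.6) = 185.7592 t·m/cm
Step 3 — trim = 3256 / 185.7592 ≈ 17.528 cm (5 s.f.)

17.528 cm


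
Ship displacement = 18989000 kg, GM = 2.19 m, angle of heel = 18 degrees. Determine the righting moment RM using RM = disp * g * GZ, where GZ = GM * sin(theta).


Formula: GZ = GM * sin(theta); RM = disp * g * GZ
Step 1 — GZ = 2.19 * sin(18°) = 2.19 * 0.309017 = 0.676747 m
Step 2 — RM = 18989000 * 9.81 * 0.676747 ≈ 126070000 N·m (5 s.f.)

126070000 N·m


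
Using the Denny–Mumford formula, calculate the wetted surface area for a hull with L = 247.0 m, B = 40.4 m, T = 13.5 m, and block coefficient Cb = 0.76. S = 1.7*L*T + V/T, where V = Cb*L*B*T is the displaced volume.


Formula: S = 1.7*L*T + V/T with V = Cb*L*B*T, i.e. S = L * (1.7*T + Cb*B)
Step 1 — 1.7*T = 1.7 * 13.5 = 22.95 m
Step 2 — Cb*B = 0.76 * 40.4 = 30.704 m
Step 3 — 1.7*T + Cb*B = 22.95 + 30.704 = 53.654 m
Step 4 — S = 247.0 * 53.654 ≈ 13253 m^2 (5 s.f.)

13253 m^2


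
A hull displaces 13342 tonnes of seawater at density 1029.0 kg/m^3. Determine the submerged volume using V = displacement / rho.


Formula: V = mass / rho
Step 1 — convert tonnes to kg: 13342 t * 1000 = 13342000 kg
Step 2 — V = 13342000 / 1029.0 ≈ 12966 m^3 (5 s.f.)

12966 m^3


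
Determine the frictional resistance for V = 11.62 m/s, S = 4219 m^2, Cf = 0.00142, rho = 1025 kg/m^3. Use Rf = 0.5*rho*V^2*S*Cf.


Formula: Rf = 0.5 * rho * V^2 * S * Cf
Step 1 — V^2 = 11.62^2 = 135.0244
Step 2 — 0.5 * rho * V^2 = 0.5 * 1025 * 135.0244 = 69200.005
Step 3 — Rf = 69200.005 * 4219 * 0.00142 ≈ 414580 N (5 s.f.)

414580 N


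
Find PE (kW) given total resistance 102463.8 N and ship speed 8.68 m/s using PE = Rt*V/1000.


Formula: PE = Rt * V / 1000 (kW)
Step 1 — PE (W) = 102463.8 * 8.68 = 889385.784 W
Step 2 — PE (kW) = 889385.784 / 1000 ≈ 889.39 kW (5 s.f.)

889.39 kW


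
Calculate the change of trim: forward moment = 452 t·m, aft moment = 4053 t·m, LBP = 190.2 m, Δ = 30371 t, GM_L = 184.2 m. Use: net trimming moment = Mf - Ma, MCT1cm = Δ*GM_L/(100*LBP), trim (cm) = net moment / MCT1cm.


Formula: net trimming moment = Mf - Ma; MCT1cm = Δ*GM_L/(100*LBP); trim = net moment / MCT1cm
Step 1 — net trimming moment = 452 - 4053 = -3601 t·m
Step 2 — MCT1cm = 30371 * 184.2 / (100 * 190.2) = 294.1292 t·m/cm
Step 3 — trim = -3601 / 294.1292 ≈ -12.243 cm (5 s.f.)

-12.243 cm


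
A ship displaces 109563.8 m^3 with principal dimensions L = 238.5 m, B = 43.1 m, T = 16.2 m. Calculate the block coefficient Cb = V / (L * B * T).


Formula: Cb = V / (L * B * T)
Step 1 — L * B * T = 238.5 * 43.1 * 16.2 = 166525.47 m^3
Step 2 — Cb = 109563.8 / 166525.47 ≈ 0.65794 (5 s.f.)

0.65794


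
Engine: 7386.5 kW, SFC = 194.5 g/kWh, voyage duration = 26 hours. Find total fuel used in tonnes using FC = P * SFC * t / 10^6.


Formula: FC (tonnes) = P * SFC * t / 1,000,000
Step 1 — P * SFC * t = 7386.5 * 194.5 * 26 = 37353530.5 g
Step 2 — FC (tonnes) = 37353530.5 / 1,000,000 ≈ 37.354 tonnes (5 s.f.)

37.354 tonnes


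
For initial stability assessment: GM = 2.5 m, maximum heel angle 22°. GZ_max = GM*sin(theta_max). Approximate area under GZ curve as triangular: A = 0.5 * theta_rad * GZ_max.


Formula: GZ_max = GM * sin(theta); Area = 0.5 * theta_rad * GZ_max
Step 1 — GZ_max = 2.5 * sin(22°) = 2.5 * 0.374607 = 0.936518 m
Step 2 — theta_rad = 22 * pi/180 = 0.383972 rad
Step 3 — Area = 0.5 * 0.383972 * 0.936518 ≈ 0.17980 m·rad (5 s.f.)

0.17980 m·rad


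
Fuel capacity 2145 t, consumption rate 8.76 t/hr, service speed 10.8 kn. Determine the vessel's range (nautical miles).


Formula: endurance = fuel / rate; range = endurance * speed
Step 1 — endurance = 2145 / 8.76 = 244.863 hours
Step 2 — range = 244.863 * 10.8 ≈ 2644.5 nautical miles (5 s.f.)

2644.5 NM


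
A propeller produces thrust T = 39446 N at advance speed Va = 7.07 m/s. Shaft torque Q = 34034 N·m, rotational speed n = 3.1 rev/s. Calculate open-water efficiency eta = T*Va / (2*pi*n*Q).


Formula: eta = T * Va / (2 * pi * n * Q)
Step 1 — numerator = T * Va = 39446 * 7.07 = 278883.22
Step 2 — 2 * pi * n = 2 * pi * 3.1 = 19.477874
Step 3 — denominator = 19.477874 * 34034 = 662909.96
Step 4 — eta = 278883.22 / 662909.96 ≈ 0.42070 (5 s.f.)

0.42070


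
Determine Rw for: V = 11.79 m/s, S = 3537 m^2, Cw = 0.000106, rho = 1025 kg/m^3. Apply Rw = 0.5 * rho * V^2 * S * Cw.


Formula: Rw = 0.5 * rho * V^2 * S * Cw
Step 1 — V^2 = 11.79^2 = 139.0041
Step 2 — 0.5 * rho * V^2 = 0.5 * 1025 * 139.0041 = 71239.60125
Step 3 — Rw = 71239.60125 * 3537 * 0.000106 ≈ 26709 N (5 s.f.)

26709 N


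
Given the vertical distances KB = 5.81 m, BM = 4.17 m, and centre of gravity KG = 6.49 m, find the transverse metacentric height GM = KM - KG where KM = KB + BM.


Formula: GM = KB + BM - KG
Step 1 — KM = KB + BM = 5.81 + 4.17 = 9.98 m
Step 2 — GM = KM - KG = 9.98 - 6.49 = 3.49 m

3.49 m


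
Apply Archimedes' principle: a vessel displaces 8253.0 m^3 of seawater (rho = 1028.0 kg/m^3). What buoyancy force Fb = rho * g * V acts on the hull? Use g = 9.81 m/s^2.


Formula: Fb = rho * g * V
Substituting: Fb = 1028.0 * 9.81 * 8253.0
Intermediate: 1028.0 * 9.81 = 10084.68
Result: Fb = 10084.68 * 8253.0 ≈ 83229000 N (5 s.f.)

83229000 N


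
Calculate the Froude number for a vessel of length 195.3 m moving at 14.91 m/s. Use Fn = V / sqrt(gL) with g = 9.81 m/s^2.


Formula: Fn = V / sqrt(g * L)
Step 1 — g * L = 9.81 * 195.3 = 1915.893
Step 2 — sqrt(g * L) = sqrt(1915.893) = 43.770915
Step 3 — Fn = 14.91 / 43.770915 ≈ 0.34064 (5 s.f.)

0.34064


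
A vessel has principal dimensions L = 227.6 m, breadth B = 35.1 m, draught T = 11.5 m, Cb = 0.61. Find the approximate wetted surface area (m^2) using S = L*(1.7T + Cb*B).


Formula: S = 1.7*L*T + V/T with V = Cb*L*B*T, i.e. S = L * (1.7*T + Cb*B)
Step 1 — 1.7*T = 1.7 * 11.5 = 19.55 m
Step 2 — Cb*B = 0.61 * 35.1 = 21.411 m
Step 3 — 1.7*T + Cb*B = 19.55 + 21.411 = 40.961 m
Step 4 — S = 227.6 * 40.961 ≈ 9322.7 m^2 (5 s.f.)

9322.7 m^2


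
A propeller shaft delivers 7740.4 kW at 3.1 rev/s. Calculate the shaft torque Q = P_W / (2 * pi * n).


Formula: Q = P_W / (2 * pi * n)
Step 1 — P_W = 7740.4 kW * 1000 = 7740400.0 W
Step 2 — 2 * pi * n = 2 * pi * 3.1 = 19.477874
Step 3 — Q = 7740400.0 / 19.477874 ≈ 397390 N·m (5 s.f.)

397390 N·m


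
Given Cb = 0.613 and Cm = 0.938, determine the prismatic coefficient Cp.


Formula: Cp = Cb / Cm
Substituting: Cp = 0.613 / 0.938
Result: Cp ≈ 0.65352 (5 s.f.)

0.65352


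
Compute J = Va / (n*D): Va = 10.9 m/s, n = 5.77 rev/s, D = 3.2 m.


Formula: J = Va / (n * D)
Step 1 — n * D = 5.77 * 3.2 = 18.464
Step 2 — J = 10.9 / 18.464 ≈ 0.59034 (5 s.f.)

0.59034


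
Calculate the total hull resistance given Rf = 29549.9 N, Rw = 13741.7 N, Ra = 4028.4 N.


Formula: Rt = Rf + Rw + Ra
Substituting: Rt = 29549.9 + 13741.7 + 4028.4
Result: Rt = 47320.0 N

47320.0 N


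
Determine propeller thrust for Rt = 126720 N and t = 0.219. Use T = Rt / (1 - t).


Formula: T = Rt / (1 - t)
Step 1 — (1 - t) = 1 - 0.219 = 0.781
Step 2 — T = 126720 / 0.781 ≈ 162250 N (5 s.f.)

162250 N


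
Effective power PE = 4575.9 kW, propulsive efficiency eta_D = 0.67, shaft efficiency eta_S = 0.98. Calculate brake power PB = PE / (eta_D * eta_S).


Formula: PB = PE / (eta_D * eta_S)
Step 1 — combined efficiency = eta_D * eta_S = 0.67 * 0.98 = 0.6566
Step 2 — PB = 4575.9 / 0.6566 ≈ 6969.1 kW (5 s.f.)

6969.1 kW


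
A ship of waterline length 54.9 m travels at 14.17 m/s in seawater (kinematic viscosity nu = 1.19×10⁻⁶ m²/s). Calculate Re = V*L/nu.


Formula: Re = V * L / nu
Step 1 — V * L = 14.17 * 54.9 = 777.933 m^2/s
Step 2 — Re = 777.933 / 1.19e-6 = 6.54e+08

6.54e+08


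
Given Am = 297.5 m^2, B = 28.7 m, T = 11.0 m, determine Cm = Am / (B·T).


Formula: Cm = Am / (B * T)
Step 1 — B * T = 28.7 * 11.0 = 315.7 m^2
Step 2 — Cm = 297.5 / 315.7 ≈ 0.94235 (5 s.f.)

0.94235


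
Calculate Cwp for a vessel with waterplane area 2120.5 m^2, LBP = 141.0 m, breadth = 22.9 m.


Formula: Cwp = Aw / (L * B)
Step 1 — L * B = 141.0 * 22.9 = 3228.9 m^2
Step 2 — Cwp = 2120.5 / 3228.9 ≈ 0.65673 (5 s.f.)

0.65673


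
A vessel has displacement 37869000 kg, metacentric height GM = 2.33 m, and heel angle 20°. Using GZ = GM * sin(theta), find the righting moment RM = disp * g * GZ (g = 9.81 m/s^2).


Formula: GZ = GM * sin(theta); RM = disp * g * GZ
Step 1 — GZ = 2.33 * sin(20°) = 2.33 * 0.34202 = 0.796907 m
Step 2 — RM = 37869000 * 9.81 * 0.796907 ≈ 296050000 N·m (5 s.f.)

296050000 N·m


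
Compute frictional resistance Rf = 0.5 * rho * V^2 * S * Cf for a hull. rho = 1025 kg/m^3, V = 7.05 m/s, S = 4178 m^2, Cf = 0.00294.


Formula: Rf = 0.5 * rho * V^2 * S * Cf
Step 1 — V^2 = 7.05^2 = 49.7025
Step 2 — 0.5 * rho * V^2 = 0.5 * 1025 * 49.7025 = 25472.53125
Step 3 — Rf = 25472.53125 * 4178 * 0.00294 ≈ 312890 N (5 s.f.)

312890 N


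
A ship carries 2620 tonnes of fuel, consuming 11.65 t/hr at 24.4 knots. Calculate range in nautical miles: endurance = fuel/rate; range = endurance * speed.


Formula: endurance = fuel / rate; range = endurance * speed
Step 1 — endurance = 2620 / 11.65 = 224.8927 hours
Step 2 — range = 224.8927 * 24.4 ≈ 5487.4 nautical miles (5 s.f.)

5487.4 NM


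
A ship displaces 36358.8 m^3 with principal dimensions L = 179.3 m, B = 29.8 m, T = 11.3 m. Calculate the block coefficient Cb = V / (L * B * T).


Formula: Cb = V / (L * B * T)
Step 1 — L * B * T = 179.3 * 29.8 * 11.3 = 60377.482 m^3
Step 2 — Cb = 36358.8 / 60377.482 ≈ 0.60219 (5 s.f.)

0.60219


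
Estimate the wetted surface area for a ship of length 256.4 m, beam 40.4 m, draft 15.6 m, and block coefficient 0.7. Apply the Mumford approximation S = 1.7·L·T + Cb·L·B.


Formula: S = 1.7*L*T + V/T with V = Cb*L*B*T, i.e. S = L * (1.7*T + Cb*B)
Step 1 — 1.7*T = 1.7 * 15.6 = 26.52 m
Step 2 — Cb*B = 0.7 * 40.4 = 28.28 m
Step 3 — 1.7*T + Cb*B = 26.52 + 28.28 = 54.8 m
Step 4 — S = 256.4 * 54.8 ≈ 14051 m^2 (5 s.f.)

14051 m^2


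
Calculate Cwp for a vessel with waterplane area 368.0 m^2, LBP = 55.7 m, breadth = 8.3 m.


Formula: Cwp = Aw / (L * B)
Step 1 — L * B = 55.7 * 8.3 = 462.31 m^2
Step 2 — Cwp = 368.0 / 462.31 ≈ 0.79600 (5 s.f.)

0.79600


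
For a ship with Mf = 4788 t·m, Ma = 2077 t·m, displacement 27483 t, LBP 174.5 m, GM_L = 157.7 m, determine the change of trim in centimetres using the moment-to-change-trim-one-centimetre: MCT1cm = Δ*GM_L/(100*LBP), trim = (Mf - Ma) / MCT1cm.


Formula: net trimming moment = Mf - Ma; MCT1cm = Δ*GM_L/(100*LBP); trim = net moment / MCT1cm
Step 1 — net trimming moment = 4788 - 2077 = 2711 t·m
Step 2 — MCT1cm = 27483 * 157.7 / (100 * 174.5) = 248.3707 t·m/cm
Step 3 — trim = 2711 / 248.3707 ≈ 10.915 cm (5 s.f.)

10.915 cm


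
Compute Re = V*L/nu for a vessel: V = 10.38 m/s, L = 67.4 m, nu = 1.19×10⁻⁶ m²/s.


Formula: Re = V * L / nu
Step 1 — V * L = 10.38 * 67.4 = 699.612 m^2/s
Step 2 — Re = 699.612 / 1.19e-6 = 5.88e+08

5.88e+08


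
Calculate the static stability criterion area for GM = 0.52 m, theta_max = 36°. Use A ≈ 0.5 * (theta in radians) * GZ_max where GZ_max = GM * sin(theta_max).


Formula: GZ_max = GM * sin(theta); Area = 0.5 * theta_rad * GZ_max
Step 1 — GZ_max = 0.52 * sin(36°) = 0.52 * 0.587785 = 0.305648 m
Step 2 — theta_rad = 36 * pi/180 = 0.628319 rad
Step 3 — Area = 0.5 * 0.628319 * 0.305648 ≈ 0.096022 m·rad (5 s.f.)

0.096022 m·rad


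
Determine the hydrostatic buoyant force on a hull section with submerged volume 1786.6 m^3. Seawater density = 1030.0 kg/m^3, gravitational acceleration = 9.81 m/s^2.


Formula: Fb = rho * g * V
Substituting: Fb = 1030.0 * 9.81 * 1786.6
Intermediate: 1030.0 * 9.81 = 10104.3
Result: Fb = 10104.3 * 1786.6 ≈ 18052000 N (5 s.f.)

18052000 N


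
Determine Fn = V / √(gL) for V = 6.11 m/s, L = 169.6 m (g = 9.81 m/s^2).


Formula: Fn = V / sqrt(g * L)
Step 1 — g * L = 9.81 * 169.6 = 1663.776
Step 2 — sqrt(g * L) = sqrt(1663.776) = 40.78941
Step 3 — Fn = 6.11 / 40.78941 ≈ 0.14979 (5 s.f.)

0.14979


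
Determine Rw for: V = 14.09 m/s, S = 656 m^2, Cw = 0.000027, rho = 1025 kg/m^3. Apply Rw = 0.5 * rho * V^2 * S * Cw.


Formula: Rw = 0.5 * rho * V^2 * S * Cw
Step 1 — V^2 = 14.09^2 = 198.5281
Step 2 — 0.5 * rho * V^2 = 0.5 * 1025 * 198.5281 = 101745.65125
Step 3 — Rw = 101745.65125 * 656 * 0.000027 ≈ 1802.1 N (5 s.f.)

1802.1 N


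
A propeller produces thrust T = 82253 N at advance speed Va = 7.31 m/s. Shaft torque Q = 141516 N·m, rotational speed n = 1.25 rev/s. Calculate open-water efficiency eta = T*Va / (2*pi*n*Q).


Formula: eta = T * Va / (2 * pi * n * Q)
Step 1 — numerator = T * Va = 82253 * 7.31 = 601269.43
Step 2 — 2 * pi * n = 2 * pi * 1.25 = 7.853982
Step 3 — denominator = 7.853982 * 141516 = 1111464.12
Step 4 — eta = 601269.43 / 1111464.12 ≈ 0.54097 (5 s.f.)

0.54097


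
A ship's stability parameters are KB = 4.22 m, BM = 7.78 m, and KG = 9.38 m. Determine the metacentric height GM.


Formula: GM = KB + BM - KG
Step 1 — KM = KB + BM = 4.22 + 7.78 = 12.0 m
Step 2 — GM = KM - KG = 12.0 - 9.38 = 2.62 m

2.62 m


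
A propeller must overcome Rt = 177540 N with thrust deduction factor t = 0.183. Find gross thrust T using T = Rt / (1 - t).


Formula: T = Rt / (1 - t)
Step 1 — (1 - t) = 1 - 0.183 = 0.817
Step 2 — T = 177540 / 0.817 ≈ 217310 N (5 s.f.)

217310 N


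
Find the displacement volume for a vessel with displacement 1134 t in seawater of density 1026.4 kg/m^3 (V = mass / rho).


Formula: V = mass / rho
Step 1 — convert tonnes to kg: 1134 t * 1000 = 1134000 kg
Step 2 — V = 1134000 / 1026.4 ≈ 1104.8 m^3 (5 s.f.)

1104.8 m^3


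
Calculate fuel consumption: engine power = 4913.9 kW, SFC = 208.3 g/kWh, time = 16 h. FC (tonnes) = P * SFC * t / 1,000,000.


Formula: FC (tonnes) = P * SFC * t / 1,000,000
Step 1 — P * SFC * t = 4913.9 * 208.3 * 16 = 16377045.92 g
Step 2 — FC (tonnes) = 16377045.92 / 1,000,000 ≈ 16.377 tonnes (5 s.f.)

16.377 tonnes


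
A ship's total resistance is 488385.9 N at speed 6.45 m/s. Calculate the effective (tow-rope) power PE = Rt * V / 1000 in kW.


Formula: PE = Rt * V / 1000 (kW)
Step 1 — PE (W) = 488385.9 * 6.45 = 3150089.055 W
Step 2 — PE (kW) = 3150089.055 / 1000 ≈ 3150.1 kW (5 s.f.)

3150.1 kW


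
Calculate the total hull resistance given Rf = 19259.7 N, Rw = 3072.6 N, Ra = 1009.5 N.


Formula: Rt = Rf + Rw + Ra
Substituting: Rt = 19259.7 + 3072.6 + 1009.5
Result: Rt = 23341.8 N

23341.8 N


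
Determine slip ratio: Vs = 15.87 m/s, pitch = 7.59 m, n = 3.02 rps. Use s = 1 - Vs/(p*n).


Formula: s = 1 - Vs / (p * n)
Step 1 — p * n = 7.59 * 3.02 = 22.9218
Step 2 — Vs / (p*n) = 15.87 / 22.9218 = 0.692354 (6 d.p.)
Step 3 — s = 1 - 0.692354 = 0.307646

0.307646


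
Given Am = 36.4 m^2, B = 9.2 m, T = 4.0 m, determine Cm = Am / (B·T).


Formula: Cm = Am / (B * T)
Step 1 — B * T = 9.2 * 4.0 = 36.8 m^2
Step 2 — Cm = 36.4 / 36.8 ≈ 0.98913 (5 s.f.)

0.98913


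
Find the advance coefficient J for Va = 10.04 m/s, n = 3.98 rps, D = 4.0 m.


Formula: J = Va / (n * D)
Step 1 — n * D = 3.98 * 4.0 = 15.92
Step 2 — J = 10.04 / 15.92 ≈ 0.63065 (5 s.f.)

0.63065


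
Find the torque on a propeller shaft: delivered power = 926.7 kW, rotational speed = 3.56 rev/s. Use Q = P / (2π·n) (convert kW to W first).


Formula: Q = P_W / (2 * pi * n)
Step 1 — P_W = 926.7 kW * 1000 = 926700.0 W
Step 2 — 2 * pi * n = 2 * pi * 3.56 = 22.36814
Step 3 — Q = 926700.0 / 22.36814 ≈ 41429 N·m (5 s.f.)

41429 N·m


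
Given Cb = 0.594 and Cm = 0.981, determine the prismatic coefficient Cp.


Formula: Cp = Cb / Cm
Substituting: Cp = 0.594 / 0.981
Result: Cp ≈ 0.60550 (5 s.f.)

0.60550


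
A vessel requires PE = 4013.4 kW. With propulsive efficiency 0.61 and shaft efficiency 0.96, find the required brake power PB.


Formula: PB = PE / (eta_D * eta_S)
Step 1 — combined efficiency = eta_D * eta_S = 0.61 * 0.96 = 0.5856
Step 2 — PB = 4013.4 / 0.5856 ≈ 6853.5 kW (5 s.f.)

6853.5 kW


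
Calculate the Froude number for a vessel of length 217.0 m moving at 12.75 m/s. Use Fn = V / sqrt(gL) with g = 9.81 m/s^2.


Formula: Fn = V / sqrt(g * L)
Step 1 — g * L = 9.81 * 217.0 = 2128.77
Step 2 — sqrt(g * L) = sqrt(2128.77) = 46.138596
Step 3 — Fn = 12.75 / 46.138596 ≈ 0.27634 (5 s.f.)

0.27634


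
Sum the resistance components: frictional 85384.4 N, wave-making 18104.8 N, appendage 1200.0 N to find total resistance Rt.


Formula: Rt = Rf + Rw + Ra
Substituting: Rt = 85384.4 + 18104.8 + 1200.0
Result: Rt = 104689.2 N

104689.2 N


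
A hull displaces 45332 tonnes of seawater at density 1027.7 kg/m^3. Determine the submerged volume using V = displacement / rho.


Formula: V = mass / rho
Step 1 — convert tonnes to kg: 45332 t * 1000 = 45332000 kg
Step 2 — V = 45332000 / 1027.7 ≈ 44110 m^3 (5 s.f.)

44110 m^3


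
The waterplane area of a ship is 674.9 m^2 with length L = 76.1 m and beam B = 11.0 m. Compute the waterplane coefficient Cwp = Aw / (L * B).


Formula: Cwp = Aw / (L * B)
Step 1 — L * B = 76.1 * 11.0 = 837.1 m^2
Step 2 — Cwp = 674.9 / 837.1 ≈ 0.80624 (5 s.f.)

0.80624


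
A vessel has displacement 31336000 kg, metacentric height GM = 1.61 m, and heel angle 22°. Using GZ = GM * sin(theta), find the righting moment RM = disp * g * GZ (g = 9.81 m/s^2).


Formula: GZ = GM * sin(theta); RM = disp * g * GZ
Step 1 — GZ = 1.61 * sin(22°) = 1.61 * 0.374607 = 0.603117 m
Step 2 — RM = 31336000 * 9.81 * 0.603117 ≈ 185400000 N·m (5 s.f.)

185400000 N·m


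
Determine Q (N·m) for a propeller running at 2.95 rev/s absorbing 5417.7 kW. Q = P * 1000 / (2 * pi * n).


Formula: Q = P_W / (2 * pi * n)
Step 1 — P_W = 5417.7 kW * 1000 = 5417700.0 W
Step 2 — 2 * pi * n = 2 * pi * 2.95 = 18.535397
Step 3 — Q = 5417700.0 / 18.535397 ≈ 292290 N·m (5 s.f.)

292290 N·m


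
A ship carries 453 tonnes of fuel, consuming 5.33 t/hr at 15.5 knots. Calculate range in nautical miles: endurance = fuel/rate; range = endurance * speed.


Formula: endurance = fuel / rate; range = endurance * speed
Step 1 — endurance = 453 / 5.33 = 84.9906 hours
Step 2 — range = 84.9906 * 15.5 ≈ 1317.4 nautical miles (5 s.f.)

1317.4 NM


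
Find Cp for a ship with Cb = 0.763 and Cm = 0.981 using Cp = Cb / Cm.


Formula: Cp = Cb / Cm
Substituting: Cp = 0.763 / 0.981
Result: Cp ≈ 0.77778 (5 s.f.)

0.77778


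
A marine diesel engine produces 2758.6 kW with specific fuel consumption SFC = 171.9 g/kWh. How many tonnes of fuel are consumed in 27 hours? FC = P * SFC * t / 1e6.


Formula: FC (tonnes) = P * SFC * t / 1,000,000
Step 1 — P * SFC * t = 2758.6 * 171.9 * 27 = 12803490.18 g
Step 2 — FC (tonnes) = 12803490.18 / 1,000,000 ≈ 12.803 tonnes (5 s.f.)

12.803 tonnes


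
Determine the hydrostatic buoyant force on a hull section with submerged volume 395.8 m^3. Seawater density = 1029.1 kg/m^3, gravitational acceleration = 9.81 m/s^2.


Formula: Fb = rho * g * V
Substituting: Fb = 1029.1 * 9.81 * 395.8
Intermediate: 1029.1 * 9.81 = 10095.471
Result: Fb = 10095.471 * 395.8 ≈ 3995800 N (5 s.f.)

3995800 N


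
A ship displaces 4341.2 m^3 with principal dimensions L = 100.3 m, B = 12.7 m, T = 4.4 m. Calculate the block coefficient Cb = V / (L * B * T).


Formula: Cb = V / (L * B * T)
Step 1 — L * B * T = 100.3 * 12.7 * 4.4 = 5604.764 m^3
Step 2 — Cb = 4341.2 / 5604.764 ≈ 0.77456 (5 s.f.)

0.77456


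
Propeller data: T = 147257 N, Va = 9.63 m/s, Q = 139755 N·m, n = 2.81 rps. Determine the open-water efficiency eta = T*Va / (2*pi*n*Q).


Formula: eta = T * Va / (2 * pi * n * Q)
Step 1 — numerator = T * Va = 147257 * 9.63 = 1418084.91
Step 2 — 2 * pi * n = 2 * pi * 2.81 = 17.655751
Step 3 — denominator = 17.655751 * 139755 = 2467479.48
Step 4 — eta = 1418084.91 / 2467479.48 ≈ 0.57471 (5 s.f.)

0.57471


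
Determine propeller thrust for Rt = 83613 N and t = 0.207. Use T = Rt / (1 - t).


Formula: T = Rt / (1 - t)
Step 1 — (1 - t) = 1 - 0.207 = 0.793
Step 2 — T = 83613 / 0.793 ≈ 105440 N (5 s.f.)

105440 N


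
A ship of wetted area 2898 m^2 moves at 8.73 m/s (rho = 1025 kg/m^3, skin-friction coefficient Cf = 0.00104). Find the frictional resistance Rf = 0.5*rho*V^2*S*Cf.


Formula: Rf = 0.5 * rho * V^2 * S * Cf
Step 1 — V^2 = 8.73^2 = 76.2129
Step 2 — 0.5 * rho * V^2 = 0.5 * 1025 * 76.2129 = 39059.11125
Step 3 — Rf = 39059.11125 * 2898 * 0.00104 ≈ 117720 N (5 s.f.)

117720 N


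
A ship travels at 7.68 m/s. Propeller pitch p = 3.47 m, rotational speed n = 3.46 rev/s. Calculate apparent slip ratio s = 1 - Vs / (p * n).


Formula: s = 1 - Vs / (p * n)
Step 1 — p * n = 3.47 * 3.46 = 12.0062
Step 2 — Vs / (p*n) = 7.68 / 12.0062 = 0.63967 (6 d.p.)
Step 3 — s = 1 - 0.63967 = 0.36033

0.36033


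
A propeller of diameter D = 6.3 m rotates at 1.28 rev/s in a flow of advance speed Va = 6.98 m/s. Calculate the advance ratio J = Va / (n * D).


Formula: J = Va / (n * D)
Step 1 — n * D = 1.28 * 6.3 = 8.064
Step 2 — J = 6.98 / 8.064 ≈ 0.86558 (5 s.f.)

0.86558


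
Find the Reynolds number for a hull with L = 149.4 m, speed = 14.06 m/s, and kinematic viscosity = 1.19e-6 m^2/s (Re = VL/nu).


Formula: Re = V * L / nu
Step 1 — V * L = 14.06 * 149.4 = 2100.564 m^2/s
Step 2 — Re = 2100.564 / 1.19e-6 = 1.77e+09

1.77e+09


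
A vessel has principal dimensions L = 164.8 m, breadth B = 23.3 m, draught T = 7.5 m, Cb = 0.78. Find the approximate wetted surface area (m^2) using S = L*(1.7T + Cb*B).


Formula: S = 1.7*L*T + V/T with V = Cb*L*B*T, i.e. S = L * (1.7*T + Cb*B)
Step 1 — 1.7*T = 1.7 * 7.5 = 12.75 m
Step 2 — Cb*B = 0.78 * 23.3 = 18.174 m
Step 3 — 1.7*T + Cb*B = 12.75 + 18.174 = 30.924 m
Step 4 — S = 164.8 * 30.924 ≈ 5096.3 m^2 (5 s.f.)

5096.3 m^2


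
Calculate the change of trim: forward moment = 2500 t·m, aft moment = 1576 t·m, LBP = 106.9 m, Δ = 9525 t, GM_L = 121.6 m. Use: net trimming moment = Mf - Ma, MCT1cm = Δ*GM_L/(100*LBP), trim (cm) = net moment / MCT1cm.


Formula: net trimming moment = Mf - Ma; MCT1cm = Δ*GM_L/(100*LBP); trim = net moment / MCT1cm
Step 1 — net trimming moment = 2500 - 1576 = 924 t·m
Step 2 — MCT1cm = 9525 * 121.6 / (100 * 106.9) = 108.348 t·m/cm
Step 3 — trim = 924 / 108.348 ≈ 8.5281 cm (5 s.f.)

8.5281 cm


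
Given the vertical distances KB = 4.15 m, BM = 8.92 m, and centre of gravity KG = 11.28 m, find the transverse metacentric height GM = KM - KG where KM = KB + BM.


Formula: GM = KB + BM - KG
Step 1 — KM = KB + BM = 4.15 + 8.92 = 13.07 m
Step 2 — GM = KM - KG = 13.07 - 11.28 = 1.79 m

1.79 m


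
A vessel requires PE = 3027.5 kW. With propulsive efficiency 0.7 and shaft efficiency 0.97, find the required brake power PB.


Formula: PB = PE / (eta_D * eta_S)
Step 1 — combined efficiency = eta_D * eta_S = 0.7 * 0.97 = 0.679
Step 2 — PB = 3027.5 / 0.679 ≈ 4458.8 kW (5 s.f.)

4458.8 kW


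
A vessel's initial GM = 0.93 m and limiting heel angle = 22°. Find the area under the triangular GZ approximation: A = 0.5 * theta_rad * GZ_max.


Formula: GZ_max = GM * sin(theta); Area = 0.5 * theta_rad * GZ_max
Step 1 — GZ_max = 0.93 * sin(22°) = 0.93 * 0.374607 = 0.348385 m
Step 2 — theta_rad = 22 * pi/180 = 0.383972 rad
Step 3 — Area = 0.5 * 0.383972 * 0.348385 ≈ 0.066885 m·rad (5 s.f.)

0.066885 m·rad


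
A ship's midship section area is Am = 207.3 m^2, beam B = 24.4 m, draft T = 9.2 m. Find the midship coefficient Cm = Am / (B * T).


Formula: Cm = Am / (B * T)
Step 1 — B * T = 24.4 * 9.2 = 224.48 m^2
Step 2 — Cm = 207.3 / 224.48 ≈ 0.92347 (5 s.f.)

0.92347


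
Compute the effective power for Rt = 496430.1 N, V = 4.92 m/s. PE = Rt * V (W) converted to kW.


Formula: PE = Rt * V / 1000 (kW)
Step 1 — PE (W) = 496430.1 * 4.92 = 2442436.092 W
Step 2 — PE (kW) = 2442436.092 / 1000 ≈ 2442.4 kW (5 s.f.)

2442.4 kW


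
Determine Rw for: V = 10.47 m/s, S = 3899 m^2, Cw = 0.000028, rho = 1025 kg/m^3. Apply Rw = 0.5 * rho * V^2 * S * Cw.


Formula: Rw = 0.5 * rho * V^2 * S * Cw
Step 1 — V^2 = 10.47^2 = 109.6209
Step 2 — 0.5 * rho * V^2 = 0.5 * 1025 * 109.6209 = 56180.71125
Step 3 — Rw = 56180.71125 * 3899 * 0.000028 ≈ 6133.4 N (5 s.f.)

6133.4 N


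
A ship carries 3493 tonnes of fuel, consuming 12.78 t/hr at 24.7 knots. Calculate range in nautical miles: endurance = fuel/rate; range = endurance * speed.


Formula: endurance = fuel / rate; range = endurance * speed
Step 1 — endurance = 3493 / 12.78 = 273.3177 hours
Step 2 — range = 273.3177 * 24.7 ≈ 6750.9 nautical miles (5 s.f.)

6750.9 NM


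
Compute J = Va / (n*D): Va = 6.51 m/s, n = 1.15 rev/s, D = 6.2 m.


Formula: J = Va / (n * D)
Step 1 — n * D = 1.15 * 6.2 = 7.13
Step 2 — J = 6.51 / 7.13 ≈ 0.91304 (5 s.f.)

0.91304


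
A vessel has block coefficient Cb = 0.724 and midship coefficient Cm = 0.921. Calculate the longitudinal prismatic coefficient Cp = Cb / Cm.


Formula: Cp = Cb / Cm
Substituting: Cp = 0.724 / 0.921
Result: Cp ≈ 0.78610 (5 s.f.)

0.78610


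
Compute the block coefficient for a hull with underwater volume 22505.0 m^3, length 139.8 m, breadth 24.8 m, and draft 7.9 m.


Formula: Cb = V / (L * B * T)
Step 1 — L * B * T = 139.8 * 24.8 * 7.9 = 27389.616 m^3
Step 2 — Cb = 22505.0 / 27389.616 ≈ 0.82166 (5 s.f.)

0.82166


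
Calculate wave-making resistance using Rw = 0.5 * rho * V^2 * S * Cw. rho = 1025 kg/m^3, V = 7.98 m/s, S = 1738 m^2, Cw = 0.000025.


Formula: Rw = 0.5 * rho * V^2 * S * Cw
Step 1 — V^2 = 7.98^2 = 63.6804
Step 2 — 0.5 * rho * V^2 = 0.5 * 1025 * 63.6804 = 32636.205
Step 3 — Rw = 32636.205 * 1738 * 0.000025 ≈ 1418.0 N (5 s.f.)

1418.0 N


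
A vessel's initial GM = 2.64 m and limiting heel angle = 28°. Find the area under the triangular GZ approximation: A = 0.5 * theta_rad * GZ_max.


Formula: GZ_max = GM * sin(theta); Area = 0.5 * theta_rad * GZ_max
Step 1 — GZ_max = 2.64 * sin(28°) = 2.64 * 0.469472 = 1.239406 m
Step 2 — theta_rad = 28 * pi/180 = 0.488692 rad
Step 3 — Area = 0.5 * 0.488692 * 1.239406 ≈ 0.30284 m·rad (5 s.f.)

0.30284 m·rad


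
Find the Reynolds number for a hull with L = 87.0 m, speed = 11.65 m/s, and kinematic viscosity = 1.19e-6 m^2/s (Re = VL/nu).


Formula: Re = V * L / nu
Step 1 — V * L = 11.65 * 87.0 = 1013.55 m^2/s
Step 2 — Re = 1013.55 / 1.19e-6 = 8.52e+08

8.52e+08


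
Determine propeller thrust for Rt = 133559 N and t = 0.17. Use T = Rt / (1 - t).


Formula: T = Rt / (1 - t)
Step 1 — (1 - t) = 1 - 0.17 = 0.83
Step 2 — T = 133559 / 0.83 ≈ 160910 N (5 s.f.)

160910 N


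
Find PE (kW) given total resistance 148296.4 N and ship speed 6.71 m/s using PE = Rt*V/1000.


Formula: PE = Rt * V / 1000 (kW)
Step 1 — PE (W) = 148296.4 * 6.71 = 995068.844 W
Step 2 — PE (kW) = 995068.844 / 1000 ≈ 995.07 kW (5 s.f.)

995.07 kW


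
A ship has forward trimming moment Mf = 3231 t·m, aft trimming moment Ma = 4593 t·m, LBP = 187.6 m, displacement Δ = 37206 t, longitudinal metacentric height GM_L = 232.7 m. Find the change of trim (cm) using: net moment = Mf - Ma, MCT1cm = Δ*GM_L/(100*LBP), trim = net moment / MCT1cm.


Formula: net trimming moment = Mf - Ma; MCT1cm = Δ*GM_L/(100*LBP); trim = net moment / MCT1cm
Step 1 — net trimming moment = 3231 - 4593 = -1362 t·m
Step 2 — MCT1cm = 37206 * 232.7 / (100 * 187.6) = 461.5051 t·m/cm
Step 3 — trim = -1362 / 461.5051 ≈ -2.9512 cm (5 s.f.)

-2.9512 cm


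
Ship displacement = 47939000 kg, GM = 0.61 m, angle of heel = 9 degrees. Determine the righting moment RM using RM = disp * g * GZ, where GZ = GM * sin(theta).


Formula: GZ = GM * sin(theta); RM = disp * g * GZ
Step 1 — GZ = 0.61 * sin(9°) = 0.61 * 0.156434 = 0.095425 m
Step 2 — RM = 47939000 * 9.81 * 0.095425 ≈ 44877000 N·m (5 s.f.)

44877000 N·m


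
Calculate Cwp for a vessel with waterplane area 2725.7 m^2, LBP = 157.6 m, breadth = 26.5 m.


Formula: Cwp = Aw / (L * B)
Step 1 — L * B = 157.6 * 26.5 = 4176.4 m^2
Step 2 — Cwp = 2725.7 / 4176.4 ≈ 0.65264 (5 s.f.)

0.65264


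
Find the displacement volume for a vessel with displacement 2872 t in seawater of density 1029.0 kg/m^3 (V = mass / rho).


Formula: V = mass / rho
Step 1 — convert tonnes to kg: 2872 t * 1000 = 2872000 kg
Step 2 — V = 2872000 / 1029.0 ≈ 2791.1 m^3 (5 s.f.)

2791.1 m^3


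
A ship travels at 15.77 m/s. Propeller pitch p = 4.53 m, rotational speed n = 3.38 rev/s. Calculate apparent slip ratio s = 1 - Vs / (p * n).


Formula: s = 1 - Vs / (p * n)
Step 1 — p * n = 4.53 * 3.38 = 15.3114
Step 2 — Vs / (p*n) = 15.77 / 15.3114 = 1.029952 (6 d.p.)
Step 3 — s = 1 - 1.029952 = -0.029952

-0.029952


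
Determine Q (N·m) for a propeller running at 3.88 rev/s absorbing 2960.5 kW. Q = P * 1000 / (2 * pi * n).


Formula: Q = P_W / (2 * pi * n)
Step 1 — P_W = 2960.5 kW * 1000 = 2960500.0 W
Step 2 — 2 * pi * n = 2 * pi * 3.88 = 24.378759
Step 3 — Q = 2960500.0 / 24.378759 ≈ 121440 N·m (5 s.f.)

121440 N·m


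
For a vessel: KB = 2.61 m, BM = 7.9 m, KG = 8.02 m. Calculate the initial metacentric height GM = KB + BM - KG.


Formula: GM = KB + BM - KG
Step 1 — KM = KB + BM = 2.61 + 7.9 = 10.51 m
Step 2 — GM = KM - KG = 10.51 - 8.02 = 2.49 m

2.49 m


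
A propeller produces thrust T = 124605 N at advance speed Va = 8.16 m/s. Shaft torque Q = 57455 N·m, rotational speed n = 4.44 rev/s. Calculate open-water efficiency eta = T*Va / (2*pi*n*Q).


Formula: eta = T * Va / (2 * pi * n * Q)
Step 1 — numerator = T * Va = 124605 * 8.16 = 1016776.8
Step 2 — 2 * pi * n = 2 * pi * 4.44 = 27.897343
Step 3 — denominator = 27.897343 * 57455 = 1602841.84
Step 4 — eta = 1016776.8 / 1602841.84 ≈ 0.63436 (5 s.f.)

0.63436


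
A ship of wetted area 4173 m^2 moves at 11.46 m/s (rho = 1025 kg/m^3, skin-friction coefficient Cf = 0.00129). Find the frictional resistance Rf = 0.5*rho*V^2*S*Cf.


Formula: Rf = 0.5 * rho * V^2 * S * Cf
Step 1 — V^2 = 11.46^2 = 131.3316
Step 2 — 0.5 * rho * V^2 = 0.5 * 1025 * 131.3316 = 67307.445
Step 3 — Rf = 67307.445 * 4173 * 0.00129 ≈ 362330 N (5 s.f.)

362330 N


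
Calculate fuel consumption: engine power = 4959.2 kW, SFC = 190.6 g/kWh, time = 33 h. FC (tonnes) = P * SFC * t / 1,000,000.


Formula: FC (tonnes) = P * SFC * t / 1,000,000
Step 1 — P * SFC * t = 4959.2 * 190.6 * 33 = 31192376.16 g
Step 2 — FC (tonnes) = 31192376.16 / 1,000,000 ≈ 31.192 tonnes (5 s.f.)

31.192 tonnes


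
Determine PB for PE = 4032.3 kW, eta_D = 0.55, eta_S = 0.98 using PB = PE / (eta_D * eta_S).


Formula: PB = PE / (eta_D * eta_S)
Step 1 — combined efficiency = eta_D * eta_S = 0.55 * 0.98 = 0.539
Step 2 — PB = 4032.3 / 0.539 ≈ 7481.1 kW (5 s.f.)

7481.1 kW


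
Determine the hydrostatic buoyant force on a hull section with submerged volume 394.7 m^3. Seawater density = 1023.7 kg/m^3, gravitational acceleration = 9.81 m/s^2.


Formula: Fb = rho * g * V
Substituting: Fb = 1023.7 * 9.81 * 394.7
Intermediate: 1023.7 * 9.81 = 10042.497
Result: Fb = 10042.497 * 394.7 ≈ 3963800 N (5 s.f.)

3963800 N


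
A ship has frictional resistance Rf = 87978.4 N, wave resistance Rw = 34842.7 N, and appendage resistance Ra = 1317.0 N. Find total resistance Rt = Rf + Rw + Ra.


Formula: Rt = Rf + Rw + Ra
Substituting: Rt = 87978.4 + 34842.7 + 1317.0
Result: Rt = 124138.1 N

124138.1 N


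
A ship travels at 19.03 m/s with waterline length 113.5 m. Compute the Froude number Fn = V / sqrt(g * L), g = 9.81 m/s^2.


Formula: Fn = V / sqrt(g * L)
Step 1 — g * L = 9.81 * 113.5 = 1113.435
Step 2 — sqrt(g * L) = sqrt(1113.435) = 33.368173
Step 3 — Fn = 19.03 / 33.368173 ≈ 0.57030 (5 s.f.)

0.57030


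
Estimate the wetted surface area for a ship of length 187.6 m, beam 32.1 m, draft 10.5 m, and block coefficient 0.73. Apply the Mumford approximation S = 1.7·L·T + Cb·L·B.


Formula: S = 1.7*L*T + V/T with V = Cb*L*B*T, i.e. S = L * (1.7*T + Cb*B)
Step 1 — 1.7*T = 1.7 * 10.5 = 17.85 m
Step 2 — Cb*B = 0.73 * 32.1 = 23.433 m
Step 3 — 1.7*T + Cb*B = 17.85 + 23.433 = 41.283 m
Step 4 — S = 187.6 * 41.283 ≈ 7744.7 m^2 (5 s.f.)

7744.7 m^2


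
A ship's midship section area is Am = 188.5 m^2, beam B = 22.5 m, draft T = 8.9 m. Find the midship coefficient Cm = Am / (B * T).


Formula: Cm = Am / (B * T)
Step 1 — B * T = 22.5 * 8.9 = 200.25 m^2
Step 2 — Cm = 188.5 / 200.25 ≈ 0.94132 (5 s.f.)

0.94132


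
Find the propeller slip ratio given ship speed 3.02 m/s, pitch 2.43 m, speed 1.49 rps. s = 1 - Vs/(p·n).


Formula: s = 1 - Vs / (p * n)
Step 1 — p * n = 2.43 * 1.49 = 3.6207
Step 2 — Vs / (p*n) = 3.02 / 3.6207 = 0.834093 (6 d.p.)
Step 3 — s = 1 - 0.834093 = 0.165907

0.165907


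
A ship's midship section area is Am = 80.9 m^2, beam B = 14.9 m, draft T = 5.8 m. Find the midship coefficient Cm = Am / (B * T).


Formula: Cm = Am / (B * T)
Step 1 — B * T = 14.9 * 5.8 = 86.42 m^2
Step 2 — Cm = 80.9 / 86.42 ≈ 0.93613 (5 s.f.)

0.93613


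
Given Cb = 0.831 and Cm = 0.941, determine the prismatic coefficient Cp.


Formula: Cp = Cb / Cm
Substituting: Cp = 0.831 / 0.941
Result: Cp ≈ 0.88310 (5 s.f.)

0.88310


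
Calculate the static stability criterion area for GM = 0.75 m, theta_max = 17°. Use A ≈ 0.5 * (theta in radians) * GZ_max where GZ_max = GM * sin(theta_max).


Formula: GZ_max = GM * sin(theta); Area = 0.5 * theta_rad * GZ_max
Step 1 — GZ_max = 0.75 * sin(17°) = 0.75 * 0.292372 = 0.219279 m
Step 2 — theta_rad = 17 * pi/180 = 0.296706 rad
Step 3 — Area = 0.5 * 0.296706 * 0.219279 ≈ 0.032531 m·rad (5 s.f.)

0.032531 m·rad


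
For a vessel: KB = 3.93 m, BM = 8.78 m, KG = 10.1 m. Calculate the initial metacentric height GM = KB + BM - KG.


Formula: GM = KB + BM - KG
Step 1 — KM = KB + BM = 3.93 + 8.78 = 12.71 m
Step 2 — GM = KM - KG = 12.71 - 10.1 = 2.61 m

2.61 m


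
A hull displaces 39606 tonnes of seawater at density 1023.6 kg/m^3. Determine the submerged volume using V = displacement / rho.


Formula: V = mass / rho
Step 1 — convert tonnes to kg: 39606 t * 1000 = 39606000 kg
Step 2 — V = 39606000 / 1023.6 ≈ 38693 m^3 (5 s.f.)

38693 m^3


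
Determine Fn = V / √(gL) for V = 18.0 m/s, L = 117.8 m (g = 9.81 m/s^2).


Formula: Fn = V / sqrt(g * L)
Step 1 — g * L = 9.81 * 117.8 = 1155.618
Step 2 — sqrt(g * L) = sqrt(1155.618) = 33.994382
Step 3 — Fn = 18.0 / 33.994382 ≈ 0.52950 (5 s.f.)

0.52950


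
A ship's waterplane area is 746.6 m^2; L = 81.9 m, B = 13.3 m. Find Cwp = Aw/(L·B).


Formula: Cwp = Aw / (L * B)
Step 1 — L * B = 81.9 * 13.3 = 1089.27 m^2
Step 2 — Cwp = 746.6 / 1089.27 ≈ 0.68541 (5 s.f.)

0.68541


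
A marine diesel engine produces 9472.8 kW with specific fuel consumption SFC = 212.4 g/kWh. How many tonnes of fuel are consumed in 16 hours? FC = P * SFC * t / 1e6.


Formula: FC (tonnes) = P * SFC * t / 1,000,000
Step 1 — P * SFC * t = 9472.8 * 212.4 * 16 = 32192363.52 g
Step 2 — FC (tonnes) = 32192363.52 / 1,000,000 ≈ 32.192 tonnes (5 s.f.)

32.192 tonnes


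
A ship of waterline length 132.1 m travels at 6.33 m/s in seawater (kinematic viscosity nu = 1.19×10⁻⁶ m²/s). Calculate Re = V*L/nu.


Formula: Re = V * L / nu
Step 1 — V * L = 6.33 * 132.1 = 836.193 m^2/s
Step 2 — Re = 836.193 / 1.19e-6 = 7.03e+08

7.03e+08


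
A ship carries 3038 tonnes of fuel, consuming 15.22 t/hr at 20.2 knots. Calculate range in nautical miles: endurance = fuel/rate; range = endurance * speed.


Formula: endurance = fuel / rate; range = endurance * speed
Step 1 — endurance = 3038 / 15.22 = 199.6058 hours
Step 2 — range = 199.6058 * 20.2 ≈ 4032.0 nautical miles (5 s.f.)

4032.0 NM


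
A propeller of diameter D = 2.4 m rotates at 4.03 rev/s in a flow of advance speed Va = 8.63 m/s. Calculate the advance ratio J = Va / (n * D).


Formula: J = Va / (n * D)
Step 1 — n * D = 4.03 * 2.4 = 9.672
Step 2 — J = 8.63 / 9.672 ≈ 0.89227 (5 s.f.)

0.89227


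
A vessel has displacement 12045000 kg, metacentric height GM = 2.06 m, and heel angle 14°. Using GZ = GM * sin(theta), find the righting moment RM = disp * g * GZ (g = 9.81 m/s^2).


Formula: GZ = GM * sin(theta); RM = disp * g * GZ
Step 1 — GZ = 2.06 * sin(14°) = 2.06 * 0.241922 = 0.498359 m
Step 2 — RM = 12045000 * 9.81 * 0.498359 ≈ 58887000 N·m (5 s.f.)

58887000 N·m


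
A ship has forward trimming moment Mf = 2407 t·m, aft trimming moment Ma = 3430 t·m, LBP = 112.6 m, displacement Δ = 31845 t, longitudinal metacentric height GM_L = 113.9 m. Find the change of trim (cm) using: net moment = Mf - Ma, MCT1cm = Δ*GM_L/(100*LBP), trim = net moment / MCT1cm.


Formula: net trimming moment = Mf - Ma; MCT1cm = Δ*GM_L/(100*LBP); trim = net moment / MCT1cm
Step 1 — net trimming moment = 2407 - 3430 = -1023 t·m
Step 2 — MCT1cm = 31845 * 113.9 / (100 * 112.6) = 322.1266 t·m/cm
Step 3 — trim = -1023 / 322.1266 ≈ -3.1758 cm (5 s.f.)

-3.1758 cm


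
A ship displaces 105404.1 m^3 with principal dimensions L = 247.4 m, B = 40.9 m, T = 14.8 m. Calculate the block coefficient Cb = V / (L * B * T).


Formula: Cb = V / (L * B * T)
Step 1 — L * B * T = 247.4 * 40.9 * 14.8 = 149756.168 m^3
Step 2 — Cb = 105404.1 / 149756.168 ≈ 0.70384 (5 s.f.)

0.70384


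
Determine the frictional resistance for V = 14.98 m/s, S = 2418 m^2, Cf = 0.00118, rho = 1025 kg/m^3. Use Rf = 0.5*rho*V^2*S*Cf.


Formula: Rf = 0.5 * rho * V^2 * S * Cf
Step 1 — V^2 = 14.98^2 = 224.4004
Step 2 — 0.5 * rho * V^2 = 0.5 * 1025 * 224.4004 = 115005.205
Step 3 — Rf = 115005.205 * 2418 * 0.00118 ≈ 328140 N (5 s.f.)

328140 N


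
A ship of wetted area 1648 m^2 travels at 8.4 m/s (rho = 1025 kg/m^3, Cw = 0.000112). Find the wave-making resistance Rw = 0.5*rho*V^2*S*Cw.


Formula: Rw = 0.5 * rho * V^2 * S * Cw
Step 1 — V^2 = 8.4^2 = 70.56
Step 2 — 0.5 * rho * V^2 = 0.5 * 1025 * 70.56 = 36162.0
Step 3 — Rw = 36162.0 * 1648 * 0.000112 ≈ 6674.6 N (5 s.f.)

6674.6 N


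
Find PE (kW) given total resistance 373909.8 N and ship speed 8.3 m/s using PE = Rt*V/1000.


Formula: PE = Rt * V / 1000 (kW)
Step 1 — PE (W) = 373909.8 * 8.3 = 3103451.34 W
Step 2 — PE (kW) = 3103451.34 / 1000 ≈ 3103.5 kW (5 s.f.)

3103.5 kW
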